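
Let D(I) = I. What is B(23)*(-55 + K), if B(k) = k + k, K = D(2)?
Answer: -2438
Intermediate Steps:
K = 2
B(k) = 2*k
B(23)*(-55 + K) = (2*23)*(-55 + 2) = 46*(-53) = -2438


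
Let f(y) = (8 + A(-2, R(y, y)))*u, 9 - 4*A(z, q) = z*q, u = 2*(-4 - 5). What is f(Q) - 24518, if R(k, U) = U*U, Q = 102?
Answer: -236677/2 ≈ -1.1834e+5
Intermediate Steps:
u = -18 (u = 2*(-9) = -18)
R(k, U) = U**2
A(z, q) = 9/4 - q*z/4 (A(z, q) = 9/4 - z*q/4 = 9/4 - q*z/4)
f(y) = -369/2 - 9*y**2 (f(y) = (8 + (9/4 - 1/4*y**2*(-2)))*(-18) = (8 + (9/4 + y**2/2))*(-18) = (41/4 + y**2/2)*(-18) = -369/2 - 9*y**2)
f(Q) - 24518 = (-369/2 - 9*102**2) - 24518 = (-369/2 - 9*10404) - 24518 = (-369/2 - 93636) - 24518 = -187641/2 - 24518 = -236677/2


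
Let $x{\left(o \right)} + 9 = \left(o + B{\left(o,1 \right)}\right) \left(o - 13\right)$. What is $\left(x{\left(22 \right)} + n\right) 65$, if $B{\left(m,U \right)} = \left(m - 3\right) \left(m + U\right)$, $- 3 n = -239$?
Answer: $\frac{819325}{3} \approx 2.7311 \cdot 10^{5}$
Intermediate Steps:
$n = \frac{239}{3}$ ($n = \left(- \frac{1}{3}\right) \left(-239\right) = \frac{239}{3} \approx 79.667$)
$B{\left(m,U \right)} = \left(-3 + m\right) \left(U + m\right)$
$x{\left(o \right)} = -9 + \left(-13 + o\right) \left(-3 + o^{2} - o\right)$ ($x{\left(o \right)} = -9 + \left(o + \left(o^{2} - 3 - 3 o + 1 o\right)\right) \left(o - 13\right) = -9 + \left(o + \left(o^{2} - 3 - 3 o + o\right)\right) \left(-13 + o\right) = -9 + \left(o - \left(3 - o^{2} + 2 o\right)\right) \left(-13 + o\right) = -9 + \left(-3 + o^{2} - o\right) \left(-13 + o\right) = -9 + \left(-13 + o\right) \left(-3 + o^{2} - o\right)$)
$\left(x{\left(22 \right)} + n\right) 65 = \left(\left(30 + 22^{3} - 14 \cdot 22^{2} + 10 \cdot 22\right) + \frac{239}{3}\right) 65 = \left(\left(30 + 10648 - 6776 + 220\right) + \frac{239}{3}\right) 65 = \left(4122 + \frac{239}{3}\right) 65 = \frac{12605}{3} \cdot 65 = \frac{819325}{3}$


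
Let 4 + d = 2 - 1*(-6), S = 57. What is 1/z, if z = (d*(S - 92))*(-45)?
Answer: 1/6300 ≈ 0.00015873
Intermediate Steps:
d = 4 (d = -4 + (2 - 1*(-6)) = -4 + (2 + 6) = -4 + 8 = 4)
z = 6300 (z = (4*(57 - 92))*(-45) = (4*(-35))*(-45) = -140*(-45) = 6300)
1/z = 1/6300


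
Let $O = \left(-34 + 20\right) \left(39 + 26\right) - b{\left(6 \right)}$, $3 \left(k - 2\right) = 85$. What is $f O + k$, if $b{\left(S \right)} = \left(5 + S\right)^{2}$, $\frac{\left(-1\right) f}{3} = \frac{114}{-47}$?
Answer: $- \frac{1053529}{141} \approx -7471.8$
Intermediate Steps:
$f = \frac{342}{47}$ ($f = - 3 \frac{114}{-47} = - 3 \cdot 114 \left(- \frac{1}{47}\right) = \left(-3\right) \left(- \frac{114}{47}\right) = \frac{342}{47} \approx 7.2766$)
$k = \frac{91}{3}$ ($k = 2 + \frac{1}{3} \cdot 85 = 2 + \frac{85}{3} = \frac{91}{3} \approx 30.333$)
$O = -1031$ ($O = \left(-34 + 20\right) \left(39 + 26\right) - \left(5 + 6\right)^{2} = \left(-14\right) 65 - 11^{2} = -910 - 121 = -1031$)
$f O + k = \frac{342}{47} \left(-1031\right) + \frac{91}{3} = - \frac{352602}{47} + \frac{91}{3} = - \frac{1053529}{141}$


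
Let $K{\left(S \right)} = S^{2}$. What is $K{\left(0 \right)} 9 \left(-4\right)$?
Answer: $0$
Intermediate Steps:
$K{\left(0 \right)} 9 \left(-4\right) = 0^{2} \cdot 9 \left(-4\right) = 0 \cdot 9 \left(-4\right) = 0 \left(-4\right) = 0$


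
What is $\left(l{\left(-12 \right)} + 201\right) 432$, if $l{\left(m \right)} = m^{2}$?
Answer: $149040$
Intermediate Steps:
$\left(l{\left(-12 \right)} + 201\right) 432 = \left(\left(-12\right)^{2} + 201\right) 432 = \left(144 + 201\right) 432 = 345 \cdot 432 = 149040$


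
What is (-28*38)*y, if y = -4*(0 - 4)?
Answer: -17024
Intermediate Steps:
y = 16 (y = -4*(-4) = 16)
(-28*38)*y = -28*38*16 = -1064*16 = -17024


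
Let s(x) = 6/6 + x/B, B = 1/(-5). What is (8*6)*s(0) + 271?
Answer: 319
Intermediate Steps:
B = -⅕ (B = 1*(-⅕) = -⅕ ≈ -0.20000)
s(x) = 1 - 5*x (s(x) = 6/6 + x/(-⅕) = 6*(⅙) + x*(-5) = 1 - 5*x)
(8*6)*s(0) + 271 = (8*6)*(1 - 5*0) + 271 = 48*(1 + 0) + 271 = 48*1 + 271 = 48 + 271 = 319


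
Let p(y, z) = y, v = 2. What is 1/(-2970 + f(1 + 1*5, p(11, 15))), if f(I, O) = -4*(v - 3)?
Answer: -1/2966 ≈ -0.00033715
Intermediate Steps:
f(I, O) = 4 (f(I, O) = -4*(2 - 3) = -4*(-1) = 4)
1/(-2970 + f(1 + 1*5, p(11, 15))) = 1/(-2970 + 4) = 1/(-2966) = -1/2966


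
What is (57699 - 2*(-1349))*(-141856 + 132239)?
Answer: -580837949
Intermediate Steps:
(57699 - 2*(-1349))*(-141856 + 132239) = (57699 + 2698)*(-9617) = 60397*(-9617) = -580837949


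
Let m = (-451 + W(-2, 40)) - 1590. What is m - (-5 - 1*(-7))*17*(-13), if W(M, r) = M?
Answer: -1601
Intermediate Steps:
m = -2043 (m = (-451 - 2) - 1590 = -453 - 1590 = -2043)
m - (-5 - 1*(-7))*17*(-13) = -2043 - (-5 - 1*(-7))*17*(-13) = -2043 - (-5 + 7)*17*(-13) = -2043 - 2*17*(-13) = -2043 - 34*(-13) = -2043 - 1*(-442) = -2043 + 442 = -1601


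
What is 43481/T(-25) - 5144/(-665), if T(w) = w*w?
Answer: 6425973/83125 ≈ 77.305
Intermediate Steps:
T(w) = w²
43481/T(-25) - 5144/(-665) = 43481/((-25)²) - 5144/(-665) = 43481/625 - 5144*(-1/665) = 43481*(1/625) + 5144/665 = 43481/625 + 5144/665 = 6425973/83125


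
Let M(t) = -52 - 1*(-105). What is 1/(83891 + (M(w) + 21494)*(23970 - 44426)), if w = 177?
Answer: -1/440681541 ≈ -2.2692e-9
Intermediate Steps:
M(t) = 53 (M(t) = -52 + 105 = 53)
1/(83891 + (M(w) + 21494)*(23970 - 44426)) = 1/(83891 + (53 + 21494)*(23970 - 44426)) = 1/(83891 + 21547*(-20456)) = 1/(83891 - 440765432) = 1/(-440681541) = -1/440681541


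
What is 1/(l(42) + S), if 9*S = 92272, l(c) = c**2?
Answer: 9/108148 ≈ 8.3219e-5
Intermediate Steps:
S = 92272/9 (S = (1/9)*92272 = 92272/9 ≈ 10252.)
1/(l(42) + S) = 1/(42**2 + 92272/9) = 1/(1764 + 92272/9) = 1/(108148/9) = 9/108148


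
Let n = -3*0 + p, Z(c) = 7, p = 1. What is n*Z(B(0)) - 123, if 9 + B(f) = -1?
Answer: -116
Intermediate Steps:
B(f) = -10 (B(f) = -9 - 1 = -10)
n = 1 (n = -3*0 + 1 = 0 + 1 = 1)
n*Z(B(0)) - 123 = 1*7 - 123 = 7 - 123 = -116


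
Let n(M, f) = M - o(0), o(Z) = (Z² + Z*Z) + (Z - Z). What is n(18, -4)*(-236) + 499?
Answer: -3749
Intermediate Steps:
o(Z) = 2*Z² (o(Z) = (Z² + Z²) + 0 = 2*Z² + 0 = 2*Z²)
n(M, f) = M (n(M, f) = M - 2*0² = M - 2*0 = M - 1*0 = M + 0 = M)
n(18, -4)*(-236) + 499 = 18*(-236) + 499 = -4248 + 499 = -3749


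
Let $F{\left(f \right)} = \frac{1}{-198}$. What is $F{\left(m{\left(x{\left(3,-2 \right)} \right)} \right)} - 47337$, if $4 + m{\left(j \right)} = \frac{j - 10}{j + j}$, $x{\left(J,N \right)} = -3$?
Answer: $- \frac{9372727}{198} \approx -47337.0$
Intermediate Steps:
$m{\left(j \right)} = -4 + \frac{-10 + j}{2 j}$ ($m{\left(j \right)} = -4 + \frac{j - 10}{j + j} = -4 + \frac{-10 + j}{2 j}$)
$F{\left(f \right)} = - \frac{1}{198}$
$F{\left(m{\left(x{\left(3,-2 \right)} \right)} \right)} - 47337 = - \frac{1}{198} - 47337 = - \frac{9372727}{198}$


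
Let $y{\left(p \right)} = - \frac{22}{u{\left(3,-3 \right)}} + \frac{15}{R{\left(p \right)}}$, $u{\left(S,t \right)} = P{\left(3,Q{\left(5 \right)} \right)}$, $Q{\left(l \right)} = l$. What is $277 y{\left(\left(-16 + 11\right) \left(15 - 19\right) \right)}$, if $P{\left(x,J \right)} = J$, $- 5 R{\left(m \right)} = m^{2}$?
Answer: $- \frac{101659}{80} \approx -1270.7$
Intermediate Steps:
$R{\left(m \right)} = - \frac{m^{2}}{5}$
$u{\left(S,t \right)} = 5$
$y{\left(p \right)} = - \frac{22}{5} - \frac{75}{p^{2}}$ ($y{\left(p \right)} = - \frac{22}{5} + \frac{15}{\left(- \frac{1}{5}\right) p^{2}} = \left(-22\right) \frac{1}{5} + 15 \left(- \frac{5}{p^{2}}\right) = - \frac{22}{5} - \frac{75}{p^{2}}$)
$277 y{\left(\left(-16 + 11\right) \left(15 - 19\right) \right)} = 277 \left(- \frac{22}{5} - \frac{75}{\left(-16 + 11\right)^{2} \left(15 - 19\right)^{2}}\right) = 277 \left(- \frac{22}{5} - \frac{75}{400}\right) = 277 \left(- \frac{22}{5} - \frac{3}{16}\right) = 277 \left(- \frac{367}{80}\right) = - \frac{101659}{80}$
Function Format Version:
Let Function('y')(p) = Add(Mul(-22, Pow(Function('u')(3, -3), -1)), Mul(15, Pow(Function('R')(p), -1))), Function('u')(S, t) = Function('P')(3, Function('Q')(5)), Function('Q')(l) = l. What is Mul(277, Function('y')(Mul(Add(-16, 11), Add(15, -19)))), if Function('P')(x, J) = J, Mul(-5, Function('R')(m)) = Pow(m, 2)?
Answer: Rational(-101659, 80) ≈ -1270.7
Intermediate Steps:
Function('R')(m) = Mul(Rational(-1, 5), Pow(m, 2))
Function('u')(S, t) = 5
Function('y')(p) = Add(Rational(-22, 5), Mul(-75, Pow(p, -2))) (Function('y')(p) = Add(Mul(-22, Pow(5, -1)), Mul(15, Pow(Mul(Rational(-1, 5), Pow(p, 2)), -1))) = Add(Mul(-22, Rational(1, 5)), Mul(15, Mul(-5, Pow(p, -2)))) = Add(Rational(-22, 5), Mul(-75, Pow(p, -2))))
Mul(277, Function('y')(Mul(Add(-16, 11), Add(15, -19)))) = Mul(277, Add(Rational(-22, 5), Mul(-75, Pow(Mul(Add(-16, 11), Add(15, -19)), -2)))) = Mul(277, Add(Rational(-22, 5), Mul(-75, Pow(Mul(-5, -4), -2)))) = Mul(277, Add(Rational(-22, 5), Mul(-75, Pow(20, -2)))) = Mul(277, Add(Rational(-22, 5), Mul(-75, Rational(1, 400)))) = Mul(277, Add(Rational(-22, 5), Rational(-3, 16))) = Mul(277, Rational(-367, 80)) = Rational(-101659, 80)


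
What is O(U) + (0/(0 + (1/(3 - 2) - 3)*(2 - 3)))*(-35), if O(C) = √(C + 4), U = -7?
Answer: I*√3 ≈ 1.732*I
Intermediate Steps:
O(C) = √(4 + C)
O(U) + (0/(0 + (1/(3 - 2) - 3)*(2 - 3)))*(-35) = √(4 - 7) + (0/(0 + (1/(3 - 2) - 3)*(2 - 3)))*(-35) = √(-3) + (0/(0 + (1/1 - 3)*(-1)))*(-35) = I*√3 + (0/(0 + (1 - 3)*(-1)))*(-35) = I*√3 + (0/(0 - 2*(-1)))*(-35) = I*√3 + (0/(0 + 2))*(-35) = I*√3 + (0/2)*(-35) = I*√3 + ((½)*0)*(-35) = I*√3 + 0*(-35) = I*√3 + 0 = I*√3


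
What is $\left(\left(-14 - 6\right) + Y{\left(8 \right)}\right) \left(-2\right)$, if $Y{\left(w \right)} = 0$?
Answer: $40$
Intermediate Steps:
$\left(\left(-14 - 6\right) + Y{\left(8 \right)}\right) \left(-2\right) = \left(\left(-14 - 6\right) + 0\right) \left(-2\right) = \left(-20 + 0\right) \left(-2\right) = \left(-20\right) \left(-2\right) = 40$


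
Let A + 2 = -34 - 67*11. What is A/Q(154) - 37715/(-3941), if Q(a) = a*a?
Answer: 127343221/13352108 ≈ 9.5373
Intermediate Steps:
Q(a) = a²
A = -773 (A = -2 + (-34 - 67*11) = -2 + (-34 - 737) = -2 - 771 = -773)
A/Q(154) - 37715/(-3941) = -773/(154²) - 37715/(-3941) = -773/23716 - 37715*(-1/3941) = -773*1/23716 + 37715/3941 = -773/23716 + 37715/3941 = 127343221/13352108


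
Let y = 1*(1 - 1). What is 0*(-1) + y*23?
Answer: 0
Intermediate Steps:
y = 0 (y = 1*0 = 0)
0*(-1) + y*23 = 0*(-1) + 0*23 = 0 + 0 = 0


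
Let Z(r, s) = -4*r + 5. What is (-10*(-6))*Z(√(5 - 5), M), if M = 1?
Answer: 300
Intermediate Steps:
Z(r, s) = 5 - 4*r
(-10*(-6))*Z(√(5 - 5), M) = (-10*(-6))*(5 - 4*√(5 - 5)) = 60*(5 - 4*√0) = 60*(5 - 4*0) = 60*(5 + 0) = 60*5 = 300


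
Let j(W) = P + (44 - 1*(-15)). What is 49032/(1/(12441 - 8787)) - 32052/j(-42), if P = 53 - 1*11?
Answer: 18095423676/101 ≈ 1.7916e+8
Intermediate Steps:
P = 42 (P = 53 - 11 = 42)
j(W) = 101 (j(W) = 42 + (44 - 1*(-15)) = 42 + (44 + 15) = 42 + 59 = 101)
49032/(1/(12441 - 8787)) - 32052/j(-42) = 49032/(1/(12441 - 8787)) - 32052/101 = 49032/(1/3654) - 32052*1/101 = 49032/(1/3654) - 32052/101 = 49032*3654 - 32052/101 = 179162928 - 32052/101 = 18095423676/101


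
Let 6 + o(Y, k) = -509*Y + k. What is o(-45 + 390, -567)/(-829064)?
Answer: 88089/414532 ≈ 0.21250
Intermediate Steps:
o(Y, k) = -6 + k - 509*Y (o(Y, k) = -6 + (-509*Y + k) = -6 + (k - 509*Y) = -6 + k - 509*Y)
o(-45 + 390, -567)/(-829064) = (-6 - 567 - 509*(-45 + 390))/(-829064) = (-6 - 567 - 509*345)*(-1/829064) = (-6 - 567 - 175605)*(-1/829064) = -176178*(-1/829064) = 88089/414532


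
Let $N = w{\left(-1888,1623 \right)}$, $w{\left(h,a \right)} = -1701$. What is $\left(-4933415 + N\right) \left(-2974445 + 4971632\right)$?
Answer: $-9856349518692$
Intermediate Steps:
$N = -1701$
$\left(-4933415 + N\right) \left(-2974445 + 4971632\right) = \left(-4933415 - 1701\right) \left(-2974445 + 4971632\right) = \left(-4935116\right) 1997187 = -9856349518692$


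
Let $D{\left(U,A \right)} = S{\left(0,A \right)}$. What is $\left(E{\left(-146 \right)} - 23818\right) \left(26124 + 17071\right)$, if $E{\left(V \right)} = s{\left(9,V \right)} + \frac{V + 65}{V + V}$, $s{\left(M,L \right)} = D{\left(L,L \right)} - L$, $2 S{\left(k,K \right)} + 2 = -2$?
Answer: $- \frac{298595242765}{292} \approx -1.0226 \cdot 10^{9}$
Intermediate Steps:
$S{\left(k,K \right)} = -2$ ($S{\left(k,K \right)} = -1 + \frac{1}{2} \left(-2\right) = -1 - 1 = -2$)
$D{\left(U,A \right)} = -2$
$s{\left(M,L \right)} = -2 - L$
$E{\left(V \right)} = -2 - V + \frac{65 + V}{2 V}$ ($E{\left(V \right)} = \left(-2 - V\right) + \frac{V + 65}{V + V} = \left(-2 - V\right) + \frac{65 + V}{2 V} = -2 - V + \frac{65 + V}{2 V}$)
$\left(E{\left(-146 \right)} - 23818\right) \left(26124 + 17071\right) = \left(\left(- \frac{3}{2} - -146 + \frac{65}{2 \left(-146\right)}\right) - 23818\right) \left(26124 + 17071\right) = \left(\left(- \frac{3}{2} + 146 + \frac{65}{2} \left(- \frac{1}{146}\right)\right) - 23818\right) 43195 = \left(\left(- \frac{3}{2} + 146 - \frac{65}{292}\right) - 23818\right) 43195 = \left(\frac{42129}{292} - 23818\right) 43195 = \left(- \frac{6912727}{292}\right) 43195 = - \frac{298595242765}{292}$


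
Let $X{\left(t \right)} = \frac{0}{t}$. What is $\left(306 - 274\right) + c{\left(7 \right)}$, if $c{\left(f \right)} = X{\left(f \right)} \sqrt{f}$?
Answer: $32$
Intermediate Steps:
$X{\left(t \right)} = 0$
$c{\left(f \right)} = 0$ ($c{\left(f \right)} = 0 \sqrt{f} = 0$)
$\left(306 - 274\right) + c{\left(7 \right)} = \left(306 - 274\right) + 0 = 32 + 0 = 32$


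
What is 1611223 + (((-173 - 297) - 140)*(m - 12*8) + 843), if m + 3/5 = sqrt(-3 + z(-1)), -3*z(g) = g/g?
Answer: 1670992 - 610*I*sqrt(30)/3 ≈ 1.671e+6 - 1113.7*I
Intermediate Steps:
z(g) = -1/3 (z(g) = -g/(3*g) = -1/3*1 = -1/3)
m = -3/5 + I*sqrt(30)/3 (m = -3/5 + sqrt(-3 - 1/3) = -3/5 + sqrt(-10/3) = -3/5 + I*sqrt(30)/3 ≈ -0.6 + 1.8257*I)
1611223 + (((-173 - 297) - 140)*(m - 12*8) + 843) = 1611223 + (((-173 - 297) - 140)*((-3/5 + I*sqrt(30)/3) - 12*8) + 843) = 1611223 + ((-470 - 140)*((-3/5 + I*sqrt(30)/3) - 96) + 843) = 1611223 + (-610*(-483/5 + I*sqrt(30)/3) + 843) = 1611223 + ((58926 - 610*I*sqrt(30)/3) + 843) = 1611223 + (59769 - 610*I*sqrt(30)/3) = 1670992 - 610*I*sqrt(30)/3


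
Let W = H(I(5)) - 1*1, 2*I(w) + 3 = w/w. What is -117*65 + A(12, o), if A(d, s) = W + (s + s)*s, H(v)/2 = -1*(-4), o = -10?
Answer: -7398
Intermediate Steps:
I(w) = -1 (I(w) = -3/2 + (w/w)/2 = -3/2 + (1/2)*1 = -3/2 + 1/2 = -1)
H(v) = 8 (H(v) = 2*(-1*(-4)) = 2*4 = 8)
W = 7 (W = 8 - 1*1 = 8 - 1 = 7)
A(d, s) = 7 + 2*s**2 (A(d, s) = 7 + (s + s)*s = 7 + (2*s)*s = 7 + 2*s**2)
-117*65 + A(12, o) = -117*65 + (7 + 2*(-10)**2) = -7605 + (7 + 2*100) = -7605 + (7 + 200) = -7605 + 207 = -7398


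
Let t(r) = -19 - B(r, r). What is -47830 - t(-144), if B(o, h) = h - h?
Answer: -47811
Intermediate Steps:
B(o, h) = 0
t(r) = -19 (t(r) = -19 - 1*0 = -19 + 0 = -19)
-47830 - t(-144) = -47830 - 1*(-19) = -47830 + 19 = -47811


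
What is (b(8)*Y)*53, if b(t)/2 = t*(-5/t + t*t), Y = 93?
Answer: 4998006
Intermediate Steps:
b(t) = 2*t*(t² - 5/t) (b(t) = 2*(t*(-5/t + t*t)) = 2*(t*(-5/t + t²)) = 2*(t*(t² - 5/t)) = 2*t*(t² - 5/t))
(b(8)*Y)*53 = ((-10 + 2*8³)*93)*53 = ((-10 + 2*512)*93)*53 = ((-10 + 1024)*93)*53 = (1014*93)*53 = 94302*53 = 4998006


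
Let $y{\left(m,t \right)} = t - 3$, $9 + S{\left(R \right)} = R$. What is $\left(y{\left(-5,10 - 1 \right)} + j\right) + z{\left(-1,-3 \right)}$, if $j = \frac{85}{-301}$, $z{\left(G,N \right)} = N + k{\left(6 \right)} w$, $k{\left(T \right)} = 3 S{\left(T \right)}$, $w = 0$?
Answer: $\frac{818}{301} \approx 2.7176$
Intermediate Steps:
$S{\left(R \right)} = -9 + R$
$k{\left(T \right)} = -27 + 3 T$ ($k{\left(T \right)} = 3 \left(-9 + T\right) = -27 + 3 T$)
$y{\left(m,t \right)} = -3 + t$
$z{\left(G,N \right)} = N$ ($z{\left(G,N \right)} = N + \left(-27 + 3 \cdot 6\right) 0 = N + \left(-27 + 18\right) 0 = N - 0 = N + 0 = N$)
$j = - \frac{85}{301}$ ($j = 85 \left(- \frac{1}{301}\right) = - \frac{85}{301} \approx -0.28239$)
$\left(y{\left(-5,10 - 1 \right)} + j\right) + z{\left(-1,-3 \right)} = \left(\left(-3 + \left(10 - 1\right)\right) - \frac{85}{301}\right) - 3 = \left(\left(-3 + 9\right) - \frac{85}{301}\right) - 3 = \left(6 - \frac{85}{301}\right) - 3 = \frac{1721}{301} - 3 = \frac{818}{301}$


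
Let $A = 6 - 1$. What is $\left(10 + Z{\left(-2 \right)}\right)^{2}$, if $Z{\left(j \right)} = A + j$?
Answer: $169$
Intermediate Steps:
$A = 5$ ($A = 6 - 1 = 5$)
$Z{\left(j \right)} = 5 + j$
$\left(10 + Z{\left(-2 \right)}\right)^{2} = \left(10 + \left(5 - 2\right)\right)^{2} = \left(10 + 3\right)^{2} = 13^{2} = 169$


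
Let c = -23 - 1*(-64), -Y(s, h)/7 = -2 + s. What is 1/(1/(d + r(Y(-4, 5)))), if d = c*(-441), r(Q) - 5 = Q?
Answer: -18034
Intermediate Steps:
Y(s, h) = 14 - 7*s (Y(s, h) = -7*(-2 + s) = 14 - 7*s)
c = 41 (c = -23 + 64 = 41)
r(Q) = 5 + Q
d = -18081 (d = 41*(-441) = -18081)
1/(1/(d + r(Y(-4, 5)))) = 1/(1/(-18081 + (5 + (14 - 7*(-4))))) = 1/(1/(-18081 + (5 + (14 + 28)))) = 1/(1/(-18081 + (5 + 42))) = 1/(1/(-18081 + 47)) = 1/(1/(-18034)) = 1/(-1/18034) = -18034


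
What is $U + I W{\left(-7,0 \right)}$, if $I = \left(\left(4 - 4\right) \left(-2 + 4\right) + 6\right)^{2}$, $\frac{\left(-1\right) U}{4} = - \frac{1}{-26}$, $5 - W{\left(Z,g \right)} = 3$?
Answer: $\frac{934}{13} \approx 71.846$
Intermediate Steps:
$W{\left(Z,g \right)} = 2$ ($W{\left(Z,g \right)} = 5 - 3 = 2$)
$U = - \frac{2}{13}$ ($U = - 4 \left(- \frac{1}{-26}\right) = - 4 \left(\left(-1\right) \left(- \frac{1}{26}\right)\right) = \left(-4\right) \frac{1}{26} = - \frac{2}{13} \approx -0.15385$)
$I = 36$ ($I = \left(0 \cdot 2 + 6\right)^{2} = \left(0 + 6\right)^{2} = 6^{2} = 36$)
$U + I W{\left(-7,0 \right)} = - \frac{2}{13} + 36 \cdot 2 = - \frac{2}{13} + 72 = \frac{934}{13}$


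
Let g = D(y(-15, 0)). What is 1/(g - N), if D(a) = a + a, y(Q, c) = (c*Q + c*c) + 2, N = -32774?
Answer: 1/32778 ≈ 3.0508e-5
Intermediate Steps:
y(Q, c) = 2 + c² + Q*c (y(Q, c) = (Q*c + c²) + 2 = (c² + Q*c) + 2 = 2 + c² + Q*c)
D(a) = 2*a
g = 4 (g = 2*(2 + 0² - 15*0) = 2*(2 + 0 + 0) = 2*2 = 4)
1/(g - N) = 1/(4 - 1*(-32774)) = 1/(4 + 32774) = 1/32778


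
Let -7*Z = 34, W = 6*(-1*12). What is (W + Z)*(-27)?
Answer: 14526/7 ≈ 2075.1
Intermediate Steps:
W = -72 (W = 6*(-12) = -72)
Z = -34/7 (Z = -⅐*34 = -34/7 ≈ -4.8571)
(W + Z)*(-27) = (-72 - 34/7)*(-27) = -538/7*(-27) = 14526/7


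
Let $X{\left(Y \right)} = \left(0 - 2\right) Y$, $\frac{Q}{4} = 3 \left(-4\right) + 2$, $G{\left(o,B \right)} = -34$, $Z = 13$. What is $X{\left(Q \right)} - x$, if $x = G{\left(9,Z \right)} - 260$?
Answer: $374$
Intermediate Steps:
$x = -294$ ($x = -34 - 260 = -294$)
$Q = -40$ ($Q = 4 \left(3 \left(-4\right) + 2\right) = 4 \left(-12 + 2\right) = 4 \left(-10\right) = -40$)
$X{\left(Y \right)} = - 2 Y$
$X{\left(Q \right)} - x = \left(-2\right) \left(-40\right) - -294 = 80 + 294 = 374$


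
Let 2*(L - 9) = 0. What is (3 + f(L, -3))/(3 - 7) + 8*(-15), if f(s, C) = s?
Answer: -123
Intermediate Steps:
L = 9 (L = 9 + (½)*0 = 9 + 0 = 9)
(3 + f(L, -3))/(3 - 7) + 8*(-15) = (3 + 9)/(3 - 7) + 8*(-15) = 12/(-4) - 120 = 12*(-¼) - 120 = -3 - 120 = -123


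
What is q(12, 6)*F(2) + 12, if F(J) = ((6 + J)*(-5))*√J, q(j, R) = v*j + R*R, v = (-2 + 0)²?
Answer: 12 - 3360*√2 ≈ -4739.8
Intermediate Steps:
v = 4 (v = (-2)² = 4)
q(j, R) = R² + 4*j (q(j, R) = 4*j + R*R = 4*j + R² = R² + 4*j)
F(J) = √J*(-30 - 5*J) (F(J) = (-30 - 5*J)*√J = √J*(-30 - 5*J))
q(12, 6)*F(2) + 12 = (6² + 4*12)*(5*√2*(-6 - 1*2)) + 12 = (36 + 48)*(5*√2*(-6 - 2)) + 12 = 84*(5*√2*(-8)) + 12 = 84*(-40*√2) + 12 = -3360*√2 + 12 = 12 - 3360*√2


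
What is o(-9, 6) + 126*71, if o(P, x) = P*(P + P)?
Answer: 9108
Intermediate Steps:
o(P, x) = 2*P² (o(P, x) = P*(2*P) = 2*P²)
o(-9, 6) + 126*71 = 2*(-9)² + 126*71 = 2*81 + 8946 = 162 + 8946 = 9108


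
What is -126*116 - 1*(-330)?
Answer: -14286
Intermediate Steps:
-126*116 - 1*(-330) = -14616 + 330 = -14286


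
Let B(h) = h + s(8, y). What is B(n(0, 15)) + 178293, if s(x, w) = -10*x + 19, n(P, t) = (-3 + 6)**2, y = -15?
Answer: 178241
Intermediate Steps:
n(P, t) = 9 (n(P, t) = 3**2 = 9)
s(x, w) = 19 - 10*x
B(h) = -61 + h (B(h) = h + (19 - 10*8) = h + (19 - 80) = h - 61 = -61 + h)
B(n(0, 15)) + 178293 = (-61 + 9) + 178293 = -52 + 178293 = 178241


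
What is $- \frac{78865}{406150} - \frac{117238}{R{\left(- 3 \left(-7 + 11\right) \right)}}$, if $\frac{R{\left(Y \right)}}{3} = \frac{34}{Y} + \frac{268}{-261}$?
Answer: $\frac{331402490833}{32735690} \approx 10124.0$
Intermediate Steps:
$R{\left(Y \right)} = - \frac{268}{87} + \frac{102}{Y}$ ($R{\left(Y \right)} = 3 \left(\frac{34}{Y} + \frac{268}{-261}\right) = 3 \left(\frac{34}{Y} + 268 \left(- \frac{1}{261}\right)\right) = 3 \left(\frac{34}{Y} - \frac{268}{261}\right) = 3 \left(- \frac{268}{261} + \frac{34}{Y}\right) = - \frac{268}{87} + \frac{102}{Y}$)
$- \frac{78865}{406150} - \frac{117238}{R{\left(- 3 \left(-7 + 11\right) \right)}} = - \frac{78865}{406150} - \frac{117238}{- \frac{268}{87} + \frac{102}{\left(-3\right) \left(-7 + 11\right)}} = \left(-78865\right) \frac{1}{406150} - \frac{117238}{- \frac{268}{87} + \frac{102}{\left(-3\right) 4}} = - \frac{15773}{81230} - \frac{117238}{- \frac{268}{87} + \frac{102}{-12}} = - \frac{15773}{81230} - \frac{117238}{- \frac{268}{87} + 102 \left(- \frac{1}{12}\right)} = - \frac{15773}{81230} - \frac{117238}{- \frac{268}{87} - \frac{17}{2}} = - \frac{15773}{81230} - \frac{117238}{- \frac{2015}{174}} = - \frac{15773}{81230} - - \frac{20399412}{2015} = - \frac{15773}{81230} + \frac{20399412}{2015} = \frac{331402490833}{32735690}$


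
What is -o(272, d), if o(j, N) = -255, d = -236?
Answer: 255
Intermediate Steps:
-o(272, d) = -1*(-255) = 255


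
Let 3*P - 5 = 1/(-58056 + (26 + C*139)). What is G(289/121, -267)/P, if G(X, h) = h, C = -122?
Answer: -60065388/374939 ≈ -160.20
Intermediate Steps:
P = 374939/224964 (P = 5/3 + 1/(3*(-58056 + (26 - 122*139))) = 5/3 + 1/(3*(-58056 + (26 - 16958))) = 5/3 + 1/(3*(-58056 - 16932)) = 5/3 + (⅓)/(-74988) = 5/3 + (⅓)*(-1/74988) = 5/3 - 1/224964 = 374939/224964 ≈ 1.6667)
G(289/121, -267)/P = -267/374939/224964 = -267*224964/374939 = -60065388/374939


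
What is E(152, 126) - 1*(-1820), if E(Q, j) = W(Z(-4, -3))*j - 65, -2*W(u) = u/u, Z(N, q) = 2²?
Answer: 1692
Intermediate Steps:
Z(N, q) = 4
W(u) = -½ (W(u) = -u/(2*u) = -½*1 = -½)
E(Q, j) = -65 - j/2 (E(Q, j) = -j/2 - 65 = -65 - j/2)
E(152, 126) - 1*(-1820) = (-65 - ½*126) - 1*(-1820) = (-65 - 63) + 1820 = -128 + 1820 = 1692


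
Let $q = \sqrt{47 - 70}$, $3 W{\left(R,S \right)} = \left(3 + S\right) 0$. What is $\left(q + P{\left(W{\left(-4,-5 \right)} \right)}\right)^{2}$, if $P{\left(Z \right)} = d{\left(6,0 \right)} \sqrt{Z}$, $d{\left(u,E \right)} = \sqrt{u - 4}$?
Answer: $-23$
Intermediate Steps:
$W{\left(R,S \right)} = 0$ ($W{\left(R,S \right)} = \frac{\left(3 + S\right) 0}{3} = \frac{1}{3} \cdot 0 = 0$)
$q = i \sqrt{23}$ ($q = \sqrt{-23} = i \sqrt{23} \approx 4.7958 i$)
$d{\left(u,E \right)} = \sqrt{-4 + u}$
$P{\left(Z \right)} = \sqrt{2} \sqrt{Z}$ ($P{\left(Z \right)} = \sqrt{-4 + 6} \sqrt{Z} = \sqrt{2} \sqrt{Z}$)
$\left(q + P{\left(W{\left(-4,-5 \right)} \right)}\right)^{2} = \left(i \sqrt{23} + \sqrt{2} \sqrt{0}\right)^{2} = \left(i \sqrt{23} + \sqrt{2} \cdot 0\right)^{2} = \left(i \sqrt{23} + 0\right)^{2} = \left(i \sqrt{23}\right)^{2} = -23$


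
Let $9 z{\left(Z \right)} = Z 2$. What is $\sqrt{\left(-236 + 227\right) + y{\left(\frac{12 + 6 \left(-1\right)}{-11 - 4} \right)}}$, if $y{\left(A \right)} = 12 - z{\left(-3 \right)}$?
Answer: $\frac{\sqrt{33}}{3} \approx 1.9149$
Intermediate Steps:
$z{\left(Z \right)} = \frac{2 Z}{9}$ ($z{\left(Z \right)} = \frac{Z 2}{9} = \frac{2 Z}{9}$)
$y{\left(A \right)} = \frac{38}{3}$ ($y{\left(A \right)} = 12 - \frac{2}{9} \left(-3\right) = 12 - - \frac{2}{3} = 12 + \frac{2}{3} = \frac{38}{3}$)
$\sqrt{\left(-236 + 227\right) + y{\left(\frac{12 + 6 \left(-1\right)}{-11 - 4} \right)}} = \sqrt{\left(-236 + 227\right) + \frac{38}{3}} = \sqrt{-9 + \frac{38}{3}} = \sqrt{\frac{11}{3}} = \frac{\sqrt{33}}{3}$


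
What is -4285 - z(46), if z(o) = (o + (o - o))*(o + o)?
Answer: -8517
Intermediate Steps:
z(o) = 2*o**2 (z(o) = (o + 0)*(2*o) = o*(2*o) = 2*o**2)
-4285 - z(46) = -4285 - 2*46**2 = -4285 - 2*2116 = -4285 - 1*4232 = -4285 - 4232 = -8517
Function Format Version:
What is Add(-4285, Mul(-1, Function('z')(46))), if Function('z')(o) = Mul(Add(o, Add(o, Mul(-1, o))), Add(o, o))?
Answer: -8517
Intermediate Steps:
Function('z')(o) = Mul(2, Pow(o, 2)) (Function('z')(o) = Mul(Add(o, 0), Mul(2, o)) = Mul(o, Mul(2, o)) = Mul(2, Pow(o, 2)))
Add(-4285, Mul(-1, Function('z')(46))) = Add(-4285, Mul(-1, Mul(2, Pow(46, 2)))) = Add(-4285, Mul(-1, Mul(2, 2116))) = Add(-4285, Mul(-1, 4232)) = Add(-4285, -4232) = -8517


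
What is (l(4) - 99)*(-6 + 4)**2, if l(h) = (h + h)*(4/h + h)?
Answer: -236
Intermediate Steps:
l(h) = 2*h*(h + 4/h) (l(h) = (2*h)*(h + 4/h) = 2*h*(h + 4/h))
(l(4) - 99)*(-6 + 4)**2 = ((8 + 2*4**2) - 99)*(-6 + 4)**2 = ((8 + 2*16) - 99)*(-2)**2 = ((8 + 32) - 99)*4 = (40 - 99)*4 = -59*4 = -236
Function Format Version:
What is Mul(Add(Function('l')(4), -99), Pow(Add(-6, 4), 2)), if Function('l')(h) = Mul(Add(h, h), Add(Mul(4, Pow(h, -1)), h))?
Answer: -236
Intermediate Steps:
Function('l')(h) = Mul(2, h, Add(h, Mul(4, Pow(h, -1)))) (Function('l')(h) = Mul(Mul(2, h), Add(h, Mul(4, Pow(h, -1)))) = Mul(2, h, Add(h, Mul(4, Pow(h, -1)))))
Mul(Add(Function('l')(4), -99), Pow(Add(-6, 4), 2)) = Mul(Add(Add(8, Mul(2, Pow(4, 2))), -99), Pow(Add(-6, 4), 2)) = Mul(Add(Add(8, Mul(2, 16)), -99), Pow(-2, 2)) = Mul(Add(Add(8, 32), -99), 4) = Mul(Add(40, -99), 4) = Mul(-59, 4) = -236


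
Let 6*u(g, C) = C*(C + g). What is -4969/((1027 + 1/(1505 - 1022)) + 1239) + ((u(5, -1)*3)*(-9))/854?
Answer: -1014961218/467342533 ≈ -2.1718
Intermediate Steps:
u(g, C) = C*(C + g)/6 (u(g, C) = (C*(C + g))/6 = C*(C + g)/6)
-4969/((1027 + 1/(1505 - 1022)) + 1239) + ((u(5, -1)*3)*(-9))/854 = -4969/((1027 + 1/(1505 - 1022)) + 1239) + ((((⅙)*(-1)*(-1 + 5))*3)*(-9))/854 = -4969/((1027 + 1/483) + 1239) + ((((⅙)*(-1)*4)*3)*(-9))*(1/854) = -4969/((1027 + 1/483) + 1239) + (-⅔*3*(-9))*(1/854) = -4969/(496042/483 + 1239) - 2*(-9)*(1/854) = -4969/1094479/483 + 18*(1/854) = -4969*483/1094479 + 9/427 = -2400027/1094479 + 9/427 = -1014961218/467342533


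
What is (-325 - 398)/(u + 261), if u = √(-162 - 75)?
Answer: -62901/22786 + 241*I*√237/22786 ≈ -2.7605 + 0.16283*I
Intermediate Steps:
u = I*√237 (u = √(-237) = I*√237 ≈ 15.395*I)
(-325 - 398)/(u + 261) = (-325 - 398)/(I*√237 + 261) = -723/(261 + I*√237)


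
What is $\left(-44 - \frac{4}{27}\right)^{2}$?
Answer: $\frac{1420864}{729} \approx 1949.1$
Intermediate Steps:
$\left(-44 - \frac{4}{27}\right)^{2} = \left(- \frac{1192}{27}\right)^{2} = \frac{1420864}{729}$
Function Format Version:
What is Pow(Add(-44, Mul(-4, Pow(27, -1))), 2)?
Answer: Rational(1420864, 729) ≈ 1949.1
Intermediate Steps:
Pow(Add(-44, Mul(-4, Pow(27, -1))), 2) = Pow(Add(-44, Mul(-4, Rational(1, 27))), 2) = Pow(Add(-44, Rational(-4, 27)), 2) = Pow(Rational(-1192, 27), 2) = Rational(1420864, 729)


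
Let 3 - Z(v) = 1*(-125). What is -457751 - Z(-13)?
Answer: -457879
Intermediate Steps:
Z(v) = 128 (Z(v) = 3 - (-125) = 3 - 1*(-125) = 3 + 125 = 128)
-457751 - Z(-13) = -457751 - 1*128 = -457751 - 128 = -457879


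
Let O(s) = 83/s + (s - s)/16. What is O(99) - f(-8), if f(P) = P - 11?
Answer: 1964/99 ≈ 19.838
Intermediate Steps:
f(P) = -11 + P
O(s) = 83/s (O(s) = 83/s + 0*(1/16) = 83/s + 0 = 83/s)
O(99) - f(-8) = 83/99 - (-11 - 8) = 83*(1/99) - 1*(-19) = 83/99 + 19 = 1964/99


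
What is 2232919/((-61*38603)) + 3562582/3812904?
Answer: -62399128535/4489280759916 ≈ -0.013900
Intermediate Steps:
2232919/((-61*38603)) + 3562582/3812904 = 2232919/(-2354783) + 3562582*(1/3812904) = 2232919*(-1/2354783) + 1781291/1906452 = -2232919/2354783 + 1781291/1906452 = -62399128535/4489280759916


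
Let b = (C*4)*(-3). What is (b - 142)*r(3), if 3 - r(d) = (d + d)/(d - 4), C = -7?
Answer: -522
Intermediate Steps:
b = 84 (b = -7*4*(-3) = -28*(-3) = 84)
r(d) = 3 - 2*d/(-4 + d) (r(d) = 3 - (d + d)/(d - 4) = 3 - 2*d/(-4 + d))
(b - 142)*r(3) = (84 - 142)*((-12 + 3)/(-4 + 3)) = -58*(-9)/(-1) = -(-58)*(-9) = -58*9 = -522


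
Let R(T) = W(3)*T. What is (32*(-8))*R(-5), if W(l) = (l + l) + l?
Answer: 11520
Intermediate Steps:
W(l) = 3*l (W(l) = 2*l + l = 3*l)
R(T) = 9*T (R(T) = (3*3)*T = 9*T)
(32*(-8))*R(-5) = (32*(-8))*(9*(-5)) = -256*(-45) = 11520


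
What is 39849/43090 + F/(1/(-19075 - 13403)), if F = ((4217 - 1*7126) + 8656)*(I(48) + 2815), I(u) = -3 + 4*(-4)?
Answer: -22487653237256391/43090 ≈ -5.2188e+11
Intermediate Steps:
I(u) = -19 (I(u) = -3 - 16 = -19)
F = 16068612 (F = ((4217 - 1*7126) + 8656)*(-19 + 2815) = ((4217 - 7126) + 8656)*2796 = (-2909 + 8656)*2796 = 5747*2796 = 16068612)
39849/43090 + F/(1/(-19075 - 13403)) = 39849/43090 + 16068612/(1/(-19075 - 13403)) = 39849*(1/43090) + 16068612/(1/(-32478)) = 39849/43090 + 16068612/(-1/32478) = 39849/43090 + 16068612*(-32478) = 39849/43090 - 521876380536 = -22487653237256391/43090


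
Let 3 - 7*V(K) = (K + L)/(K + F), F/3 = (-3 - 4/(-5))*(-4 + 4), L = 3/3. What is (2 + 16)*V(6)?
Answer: 33/7 ≈ 4.7143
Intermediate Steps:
L = 1 (L = 3*(1/3) = 1)
F = 0 (F = 3*((-3 - 4/(-5))*(-4 + 4)) = 3*((-3 - 4*(-1/5))*0) = 3*((-3 + 4/5)*0) = 3*(-11/5*0) = 3*0 = 0)
V(K) = 3/7 - (1 + K)/(7*K) (V(K) = 3/7 - (K + 1)/(7*(K + 0)) = 3/7 - (1 + K)/(7*K))
(2 + 16)*V(6) = (2 + 16)*((1/7)*(-1 + 2*6)/6) = 18*((1/7)*(1/6)*(-1 + 12)) = 18*((1/7)*(1/6)*11) = 18*(11/42) = 33/7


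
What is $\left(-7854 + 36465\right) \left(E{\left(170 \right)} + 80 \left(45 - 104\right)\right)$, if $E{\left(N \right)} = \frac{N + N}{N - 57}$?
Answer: $- \frac{15250235220}{113} \approx -1.3496 \cdot 10^{8}$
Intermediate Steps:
$E{\left(N \right)} = \frac{2 N}{-57 + N}$
$\left(-7854 + 36465\right) \left(E{\left(170 \right)} + 80 \left(45 - 104\right)\right) = \left(-7854 + 36465\right) \left(2 \cdot 170 \frac{1}{-57 + 170} + 80 \left(45 - 104\right)\right) = 28611 \left(2 \cdot 170 \cdot \frac{1}{113} + 80 \left(45 - 104\right)\right) = 28611 \left(2 \cdot 170 \cdot \frac{1}{113} + 80 \left(-59\right)\right) = 28611 \left(\frac{340}{113} - 4720\right) = 28611 \left(- \frac{533020}{113}\right) = - \frac{15250235220}{113}$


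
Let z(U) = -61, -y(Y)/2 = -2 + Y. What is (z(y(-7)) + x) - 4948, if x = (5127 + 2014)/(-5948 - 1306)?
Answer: -36342427/7254 ≈ -5010.0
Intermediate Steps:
y(Y) = 4 - 2*Y (y(Y) = -2*(-2 + Y) = 4 - 2*Y)
x = -7141/7254 (x = 7141/(-7254) = 7141*(-1/7254) = -7141/7254 ≈ -0.98442)
(z(y(-7)) + x) - 4948 = (-61 - 7141/7254) - 4948 = -449635/7254 - 4948 = -36342427/7254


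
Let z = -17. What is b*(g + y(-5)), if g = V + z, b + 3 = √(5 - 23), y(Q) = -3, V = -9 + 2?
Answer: 81 - 81*I*√2 ≈ 81.0 - 114.55*I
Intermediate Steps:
V = -7
b = -3 + 3*I*√2 (b = -3 + √(5 - 23) = -3 + √(-18) = -3 + 3*I*√2 ≈ -3.0 + 4.2426*I)
g = -24 (g = -7 - 17 = -24)
b*(g + y(-5)) = (-3 + 3*I*√2)*(-24 - 3) = (-3 + 3*I*√2)*(-27) = 81 - 81*I*√2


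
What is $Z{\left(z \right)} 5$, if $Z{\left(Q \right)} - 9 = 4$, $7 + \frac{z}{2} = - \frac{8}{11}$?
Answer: $65$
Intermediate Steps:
$z = - \frac{170}{11}$ ($z = -14 + 2 \left(- \frac{8}{11}\right) = -14 - \frac{16}{11} = - \frac{170}{11} \approx -15.455$)
$Z{\left(Q \right)} = 13$ ($Z{\left(Q \right)} = 9 + 4 = 13$)
$Z{\left(z \right)} 5 = 13 \cdot 5 = 65$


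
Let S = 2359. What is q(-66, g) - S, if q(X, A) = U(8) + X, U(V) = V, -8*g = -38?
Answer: -2417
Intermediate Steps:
g = 19/4 (g = -⅛*(-38) = 19/4 ≈ 4.7500)
q(X, A) = 8 + X
q(-66, g) - S = (8 - 66) - 1*2359 = -58 - 2359 = -2417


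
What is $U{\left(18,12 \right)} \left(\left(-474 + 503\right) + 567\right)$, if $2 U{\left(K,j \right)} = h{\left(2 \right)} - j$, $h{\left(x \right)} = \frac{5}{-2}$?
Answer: $-4321$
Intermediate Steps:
$h{\left(x \right)} = - \frac{5}{2}$ ($h{\left(x \right)} = 5 \left(- \frac{1}{2}\right) = - \frac{5}{2}$)
$U{\left(K,j \right)} = - \frac{5}{4} - \frac{j}{2}$ ($U{\left(K,j \right)} = \frac{- \frac{5}{2} - j}{2} = - \frac{5}{4} - \frac{j}{2}$)
$U{\left(18,12 \right)} \left(\left(-474 + 503\right) + 567\right) = \left(- \frac{5}{4} - 6\right) \left(\left(-474 + 503\right) + 567\right) = \left(- \frac{5}{4} - 6\right) \left(29 + 567\right) = \left(- \frac{29}{4}\right) 596 = -4321$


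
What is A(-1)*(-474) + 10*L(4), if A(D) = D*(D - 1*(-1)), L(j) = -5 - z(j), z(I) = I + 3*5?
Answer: -240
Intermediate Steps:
z(I) = 15 + I (z(I) = I + 15 = 15 + I)
L(j) = -20 - j (L(j) = -5 - (15 + j) = -5 + (-15 - j) = -20 - j)
A(D) = D*(1 + D) (A(D) = D*(D + 1) = D*(1 + D))
A(-1)*(-474) + 10*L(4) = -(1 - 1)*(-474) + 10*(-20 - 1*4) = -1*0*(-474) + 10*(-20 - 4) = 0*(-474) + 10*(-24) = 0 - 240 = -240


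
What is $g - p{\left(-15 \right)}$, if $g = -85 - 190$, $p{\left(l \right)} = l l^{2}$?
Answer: $3100$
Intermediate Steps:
$p{\left(l \right)} = l^{3}$
$g = -275$ ($g = -85 - 190 = -275$)
$g - p{\left(-15 \right)} = -275 - \left(-15\right)^{3} = -275 - -3375 = -275 + 3375 = 3100$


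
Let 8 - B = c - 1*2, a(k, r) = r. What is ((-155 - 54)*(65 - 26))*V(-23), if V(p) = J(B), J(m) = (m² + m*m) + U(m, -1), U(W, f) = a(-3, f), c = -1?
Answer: -1964391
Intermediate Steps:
B = 11 (B = 8 - (-1 - 1*2) = 8 - (-1 - 2) = 8 - 1*(-3) = 8 + 3 = 11)
U(W, f) = f
J(m) = -1 + 2*m² (J(m) = (m² + m*m) - 1 = (m² + m²) - 1 = 2*m² - 1 = -1 + 2*m²)
V(p) = 241 (V(p) = -1 + 2*11² = -1 + 2*121 = -1 + 242 = 241)
((-155 - 54)*(65 - 26))*V(-23) = ((-155 - 54)*(65 - 26))*241 = -209*39*241 = -8151*241 = -1964391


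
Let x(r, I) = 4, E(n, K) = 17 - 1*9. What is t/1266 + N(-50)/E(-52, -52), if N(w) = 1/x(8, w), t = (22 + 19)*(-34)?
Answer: -21671/20256 ≈ -1.0699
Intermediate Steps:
t = -1394 (t = 41*(-34) = -1394)
E(n, K) = 8 (E(n, K) = 17 - 9 = 8)
N(w) = 1/4
t/1266 + N(-50)/E(-52, -52) = -1394/1266 + (1/4)/8 = -1394*1/1266 + (1/4)*(1/8) = -697/633 + 1/32 = -21671/20256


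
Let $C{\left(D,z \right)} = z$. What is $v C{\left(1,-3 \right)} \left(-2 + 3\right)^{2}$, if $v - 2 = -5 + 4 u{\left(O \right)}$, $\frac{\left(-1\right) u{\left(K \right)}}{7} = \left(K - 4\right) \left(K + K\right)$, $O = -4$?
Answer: $5385$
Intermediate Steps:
$u{\left(K \right)} = - 14 K \left(-4 + K\right)$ ($u{\left(K \right)} = - 7 \left(K - 4\right) \left(K + K\right) = - 7 \left(-4 + K\right) 2 K = - 7 \cdot 2 K \left(-4 + K\right) = - 14 K \left(-4 + K\right)$)
$v = -1795$ ($v = 2 + \left(-5 + 4 \cdot 14 \left(-4\right) \left(4 - -4\right)\right) = 2 + \left(-5 + 4 \cdot 14 \left(-4\right) \left(4 + 4\right)\right) = 2 + \left(-5 + 4 \cdot 14 \left(-4\right) 8\right) = 2 + \left(-5 + 4 \left(-448\right)\right) = 2 - 1797 = -1795$)
$v C{\left(1,-3 \right)} \left(-2 + 3\right)^{2} = \left(-1795\right) \left(-3\right) \left(-2 + 3\right)^{2} = 5385 \cdot 1^{2} = 5385 \cdot 1 = 5385$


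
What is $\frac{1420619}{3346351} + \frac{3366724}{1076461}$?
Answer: $\frac{12795481173483}{3602216343811} \approx 3.5521$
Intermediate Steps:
$\frac{1420619}{3346351} + \frac{3366724}{1076461} = \frac{12795481173483}{3602216343811}$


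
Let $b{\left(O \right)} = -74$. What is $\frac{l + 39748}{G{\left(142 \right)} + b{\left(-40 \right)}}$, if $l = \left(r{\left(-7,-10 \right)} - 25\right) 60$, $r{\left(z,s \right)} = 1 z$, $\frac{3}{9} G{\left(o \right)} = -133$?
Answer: $- \frac{37828}{473} \approx -79.975$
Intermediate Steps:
$G{\left(o \right)} = -399$ ($G{\left(o \right)} = 3 \left(-133\right) = -399$)
$r{\left(z,s \right)} = z$
$l = -1920$ ($l = \left(-7 - 25\right) 60 = \left(-32\right) 60 = -1920$)
$\frac{l + 39748}{G{\left(142 \right)} + b{\left(-40 \right)}} = \frac{-1920 + 39748}{-399 - 74} = \frac{37828}{-473} = 37828 \left(- \frac{1}{473}\right) = - \frac{37828}{473}$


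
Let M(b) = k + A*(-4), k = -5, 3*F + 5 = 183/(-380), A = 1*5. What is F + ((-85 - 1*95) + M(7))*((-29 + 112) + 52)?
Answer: -31551583/1140 ≈ -27677.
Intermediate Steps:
A = 5
F = -2083/1140 (F = -5/3 + (183/(-380))/3 = -5/3 + (183*(-1/380))/3 = -5/3 + (⅓)*(-183/380) = -5/3 - 61/380 = -2083/1140 ≈ -1.8272)
M(b) = -25 (M(b) = -5 + 5*(-4) = -5 - 20 = -25)
F + ((-85 - 1*95) + M(7))*((-29 + 112) + 52) = -2083/1140 + ((-85 - 1*95) - 25)*((-29 + 112) + 52) = -2083/1140 + ((-85 - 95) - 25)*(83 + 52) = -2083/1140 + (-180 - 25)*135 = -2083/1140 - 205*135 = -2083/1140 - 27675 = -31551583/1140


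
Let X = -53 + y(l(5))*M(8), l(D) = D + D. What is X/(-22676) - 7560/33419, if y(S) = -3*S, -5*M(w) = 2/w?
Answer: -339418963/1515618488 ≈ -0.22395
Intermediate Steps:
l(D) = 2*D
M(w) = -2/(5*w)
X = -103/2 (X = -53 + (-6*5)*(-⅖/8) = -53 + (-3*10)*(-⅖*⅛) = -53 - 30*(-1/20) = -53 + 3/2 = -103/2 ≈ -51.500)
X/(-22676) - 7560/33419 = -103/2/(-22676) - 7560/33419 = -103/2*(-1/22676) - 7560*1/33419 = 103/45352 - 7560/33419 = -339418963/1515618488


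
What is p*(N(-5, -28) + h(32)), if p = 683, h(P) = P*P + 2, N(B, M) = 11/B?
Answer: 3496277/5 ≈ 6.9926e+5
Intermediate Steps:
h(P) = 2 + P² (h(P) = P² + 2 = 2 + P²)
p*(N(-5, -28) + h(32)) = 683*(11/(-5) + (2 + 32²)) = 683*(11*(-⅕) + (2 + 1024)) = 683*(-11/5 + 1026) = 683*(5119/5) = 3496277/5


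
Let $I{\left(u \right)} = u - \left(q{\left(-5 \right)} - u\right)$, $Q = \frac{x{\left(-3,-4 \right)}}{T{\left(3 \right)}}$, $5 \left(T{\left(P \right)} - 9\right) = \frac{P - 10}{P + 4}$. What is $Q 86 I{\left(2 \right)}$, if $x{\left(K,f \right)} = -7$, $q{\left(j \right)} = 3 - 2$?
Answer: $- \frac{4515}{22} \approx -205.23$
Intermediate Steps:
$q{\left(j \right)} = 1$ ($q{\left(j \right)} = 3 - 2 = 1$)
$T{\left(P \right)} = 9 + \frac{-10 + P}{5 \left(4 + P\right)}$ ($T{\left(P \right)} = 9 + \frac{\left(P - 10\right) \frac{1}{P + 4}}{5} = 9 + \frac{\left(-10 + P\right) \frac{1}{4 + P}}{5} = 9 + \frac{\frac{1}{4 + P} \left(-10 + P\right)}{5} = 9 + \frac{-10 + P}{5 \left(4 + P\right)}$)
$Q = - \frac{35}{44}$ ($Q = - \frac{7}{\frac{2}{5} \frac{1}{4 + 3} \left(85 + 23 \cdot 3\right)} = - \frac{7}{\frac{2}{5} \cdot \frac{1}{7} \left(85 + 69\right)} = - \frac{7}{\frac{2}{5} \cdot \frac{1}{7} \cdot 154} = - \frac{7}{\frac{44}{5}} = \left(-7\right) \frac{5}{44} = - \frac{35}{44} \approx -0.79545$)
$I{\left(u \right)} = -1 + 2 u$ ($I{\left(u \right)} = u - \left(1 - u\right) = u + \left(-1 + u\right) = -1 + 2 u$)
$Q 86 I{\left(2 \right)} = \left(- \frac{35}{44}\right) 86 \left(-1 + 2 \cdot 2\right) = - \frac{1505 \left(-1 + 4\right)}{22} = \left(- \frac{1505}{22}\right) 3 = - \frac{4515}{22}$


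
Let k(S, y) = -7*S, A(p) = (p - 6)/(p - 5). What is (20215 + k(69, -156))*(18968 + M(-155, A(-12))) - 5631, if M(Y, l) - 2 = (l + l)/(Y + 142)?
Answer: 82721890037/221 ≈ 3.7431e+8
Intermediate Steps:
A(p) = (-6 + p)/(-5 + p)
M(Y, l) = 2 + 2*l/(142 + Y) (M(Y, l) = 2 + (l + l)/(Y + 142) = 2 + (2*l)/(142 + Y) = 2 + 2*l/(142 + Y))
(20215 + k(69, -156))*(18968 + M(-155, A(-12))) - 5631 = (20215 - 7*69)*(18968 + 2*(142 - 155 + (-6 - 12)/(-5 - 12))/(142 - 155)) - 5631 = (20215 - 483)*(18968 + 2*(142 - 155 - 18/(-17))/(-13)) - 5631 = 19732*(18968 + 2*(-1/13)*(142 - 155 - 1/17*(-18))) - 5631 = 19732*(18968 + 2*(-1/13)*(142 - 155 + 18/17)) - 5631 = 19732*(18968 + 2*(-1/13)*(-203/17)) - 5631 = 19732*(18968 + 406/221) - 5631 = 19732*(4192334/221) - 5631 = 82723134488/221 - 5631 = 82721890037/221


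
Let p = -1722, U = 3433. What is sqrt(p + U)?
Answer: sqrt(1711) ≈ 41.364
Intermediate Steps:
sqrt(p + U) = sqrt(-1722 + 3433) = sqrt(1711)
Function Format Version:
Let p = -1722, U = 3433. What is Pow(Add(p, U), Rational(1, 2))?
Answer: Pow(1711, Rational(1, 2)) ≈ 41.364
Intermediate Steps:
Pow(Add(p, U), Rational(1, 2)) = Pow(Add(-1722, 3433), Rational(1, 2)) = Pow(1711, Rational(1, 2))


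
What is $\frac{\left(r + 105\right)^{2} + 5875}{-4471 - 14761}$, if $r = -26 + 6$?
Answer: $- \frac{3275}{4808} \approx -0.68116$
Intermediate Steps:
$r = -20$
$\frac{\left(r + 105\right)^{2} + 5875}{-4471 - 14761} = \frac{\left(-20 + 105\right)^{2} + 5875}{-4471 - 14761} = \frac{85^{2} + 5875}{-19232} = \left(7225 + 5875\right) \left(- \frac{1}{19232}\right) = 13100 \left(- \frac{1}{19232}\right) = - \frac{3275}{4808}$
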